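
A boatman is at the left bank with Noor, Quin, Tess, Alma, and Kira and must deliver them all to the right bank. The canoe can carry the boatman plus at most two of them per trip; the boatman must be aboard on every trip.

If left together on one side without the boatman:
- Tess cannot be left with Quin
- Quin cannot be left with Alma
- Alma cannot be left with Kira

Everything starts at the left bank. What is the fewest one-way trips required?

5

Counting alone: the boatman can take at most 2 across per trip to the right bank, so moving all 5 needs at least 3 loaded trips out, with a return between consecutive ones — at least 5 crossings.
The plan below uses exactly 5 crossings, so it is optimal:
1. Boatman goes to the right bank with Alma and Quin.
2. Boatman goes back to the left bank with Quin.
3. Boatman goes to the right bank with Noor and Tess.
4. Boatman goes back to the left bank alone.
5. Boatman goes to the right bank with Kira and Quin.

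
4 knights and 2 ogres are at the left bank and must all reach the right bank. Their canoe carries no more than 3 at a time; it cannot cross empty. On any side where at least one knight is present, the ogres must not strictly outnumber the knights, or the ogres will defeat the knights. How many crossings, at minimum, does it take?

Counting alone: each trip to the right bank takes at most 3 across and each return brings at least 1 back, so after t trips out (and t−1 returns) at most 3t − (t−1) of the 6 are across; that first reaches 6 at t = 3, so at least 5 crossings are needed.
The plan below uses exactly 5 crossings, so it is optimal:
1. 2 ogres → the right bank.  (the left bank: 4K 0O; the right bank: 0K 2O)
2. 1 ogre ← the left bank.  (the left bank: 4K 1O; the right bank: 0K 1O)
3. 2 knights and 1 ogre → the right bank.  (the left bank: 2K 0O; the right bank: 2K 2O)
4. 1 ogre ← the left bank.  (the left bank: 2K 1O; the right bank: 2K 1O)
5. 2 knights and 1 ogre → the right bank.  (the left bank: 0K 0O; the right bank: 4K 2O)

5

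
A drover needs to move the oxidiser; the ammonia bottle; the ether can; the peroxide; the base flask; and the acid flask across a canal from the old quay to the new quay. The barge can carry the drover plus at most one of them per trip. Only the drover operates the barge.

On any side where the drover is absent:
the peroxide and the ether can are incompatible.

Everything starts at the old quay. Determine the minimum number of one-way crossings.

11

Counting alone: the drover can take at most 1 across per trip to the new quay, so moving all 6 needs at least 6 loaded trips out, with a return between consecutive ones — at least 11 crossings.
The plan below uses exactly 11 crossings, so it is optimal:
1. Drover goes to the new quay with the ether can.  [the old quay: the acid flask, the ammonia bottle, the base flask, the oxidiser, the peroxide | the new quay: the ether can]
2. Drover goes back to the old quay alone.  [the old quay: the acid flask, the ammonia bottle, the base flask, the oxidiser, the peroxide | the new quay: the ether can]
3. Drover goes to the new quay with the oxidiser.  [the old quay: the acid flask, the ammonia bottle, the base flask, the peroxide | the new quay: the ether can, the oxidiser]
4. Drover goes back to the old quay alone.  [the old quay: the acid flask, the ammonia bottle, the base flask, the peroxide | the new quay: the ether can, the oxidiser]
5. Drover goes to the new quay with the ammonia bottle.  [the old quay: the acid flask, the base flask, the peroxide | the new quay: the ammonia bottle, the ether can, the oxidiser]
6. Drover goes back to the old quay alone.  [the old quay: the acid flask, the base flask, the peroxide | the new quay: the ammonia bottle, the ether can, the oxidiser]
7. Drover goes to the new quay with the base flask.  [the old quay: the acid flask, the peroxide | the new quay: the ammonia bottle, the base flask, the ether can, the oxidiser]
8. Drover goes back to the old quay alone.  [the old quay: the acid flask, the peroxide | the new quay: the ammonia bottle, the base flask, the ether can, the oxidiser]
9. Drover goes to the new quay with the acid flask.  [the old quay: the peroxide | the new quay: the acid flask, the ammonia bottle, the base flask, the ether can, the oxidiser]
10. Drover goes back to the old quay alone.  [the old quay: the peroxide | the new quay: the acid flask, the ammonia bottle, the base flask, the ether can, the oxidiser]
11. Drover goes to the new quay with the peroxide.  [the old quay: — | the new quay: the acid flask, the ammonia bottle, the base flask, the ether can, the oxidiser, the peroxide]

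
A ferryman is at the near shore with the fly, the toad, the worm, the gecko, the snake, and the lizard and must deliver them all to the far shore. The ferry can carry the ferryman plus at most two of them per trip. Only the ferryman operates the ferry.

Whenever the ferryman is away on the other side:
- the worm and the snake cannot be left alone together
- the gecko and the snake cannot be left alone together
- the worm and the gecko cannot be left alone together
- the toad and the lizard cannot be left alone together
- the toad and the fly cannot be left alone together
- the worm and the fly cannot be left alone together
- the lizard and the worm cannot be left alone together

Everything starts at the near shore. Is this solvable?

Whatever the first load, the items left behind include a forbidden pair without the ferryman. No opening move is safe, so no plan exists.

No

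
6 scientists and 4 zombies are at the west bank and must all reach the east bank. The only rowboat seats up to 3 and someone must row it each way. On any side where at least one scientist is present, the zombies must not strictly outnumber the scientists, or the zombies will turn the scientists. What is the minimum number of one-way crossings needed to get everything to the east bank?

Counting alone: each trip to the east bank takes at most 3 across and each return brings at least 1 back, so after t trips out (and t−1 returns) at most 3t − (t−1) of the 10 are across; that first reaches 10 at t = 5, so at least 9 crossings are needed.
The plan below uses exactly 9 crossings, so it is optimal:
1. 2 zombies → the east bank.  (the west bank: 6S 2Z; the east bank: 0S 2Z)
2. 1 zombie ← the west bank.  (the west bank: 6S 3Z; the east bank: 0S 1Z)
3. 3 zombies → the east bank.  (the west bank: 6S 0Z; the east bank: 0S 4Z)
4. 1 zombie ← the west bank.  (the west bank: 6S 1Z; the east bank: 0S 3Z)
5. 3 scientists → the east bank.  (the west bank: 3S 1Z; the east bank: 3S 3Z)
6. 1 zombie ← the west bank.  (the west bank: 3S 2Z; the east bank: 3S 2Z)
7. 1 scientist and 2 zombies → the east bank.  (the west bank: 2S 0Z; the east bank: 4S 4Z)
8. 1 zombie ← the west bank.  (the west bank: 2S 1Z; the east bank: 4S 3Z)
9. 2 scientists and 1 zombie → the east bank.  (the west bank: 0S 0Z; the east bank: 6S 4Z)

9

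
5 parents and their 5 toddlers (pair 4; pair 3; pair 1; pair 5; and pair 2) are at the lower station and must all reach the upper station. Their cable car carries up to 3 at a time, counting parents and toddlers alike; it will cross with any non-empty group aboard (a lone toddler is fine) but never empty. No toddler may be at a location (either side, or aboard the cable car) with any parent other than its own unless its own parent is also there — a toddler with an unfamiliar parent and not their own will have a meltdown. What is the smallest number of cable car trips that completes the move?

Counting alone: each trip to the upper station takes at most 3 across and each return brings at least 1 back, so after t trips out (and t−1 returns) at most 3t − (t−1) of the 10 are across; that first reaches 10 at t = 5, so at least 9 crossings are needed.
The safety rule pushes this higher. Following every safe sequence of crossings, the most of the 10 that can be at the upper station as the cable car arrives there on crossing 9 is 9 — never all 10.
So no plan with fewer than 11 crossings exists, and this one achieves 11:
1. parent 4 and toddler 4 cross → the upper station.
2. parent 4 crosses ← the lower station.
3. toddler 1, toddler 3, and toddler 5 cross → the upper station.
4. toddler 4 crosses ← the lower station.
5. parent 1, parent 3, and parent 5 cross → the upper station.
6. parent 3 and toddler 3 cross ← the lower station.
7. parent 2, parent 3, and parent 4 cross → the upper station.
8. toddler 1 crosses ← the lower station.
9. toddler 3 and toddler 4 cross → the upper station.
10. toddler 4 crosses ← the lower station.
11. toddler 1, toddler 2, and toddler 4 cross → the upper station.

11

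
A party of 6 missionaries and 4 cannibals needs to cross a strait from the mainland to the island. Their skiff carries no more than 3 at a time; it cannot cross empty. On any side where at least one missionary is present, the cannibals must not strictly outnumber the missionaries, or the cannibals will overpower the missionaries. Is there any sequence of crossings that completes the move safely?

Yes

1. 2 cannibals → the island.  (the mainland: 6M 2C; the island: 0M 2C)
2. 1 cannibal ← the mainland.  (the mainland: 6M 3C; the island: 0M 1C)
3. 3 cannibals → the island.  (the mainland: 6M 0C; the island: 0M 4C)
4. 1 cannibal ← the mainland.  (the mainland: 6M 1C; the island: 0M 3C)
5. 3 missionaries → the island.  (the mainland: 3M 1C; the island: 3M 3C)
6. 1 cannibal ← the mainland.  (the mainland: 3M 2C; the island: 3M 2C)
7. 1 missionary and 2 cannibals → the island.  (the mainland: 2M 0C; the island: 4M 4C)
8. 1 cannibal ← the mainland.  (the mainland: 2M 1C; the island: 4M 3C)
9. 2 missionaries and 1 cannibal → the island.  (the mainland: 0M 0C; the island: 6M 4C)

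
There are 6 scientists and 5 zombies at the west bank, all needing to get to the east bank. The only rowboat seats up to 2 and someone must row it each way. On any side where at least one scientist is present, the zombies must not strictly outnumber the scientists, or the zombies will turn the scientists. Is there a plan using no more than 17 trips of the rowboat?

No

Counting alone: each trip to the east bank takes at most 2 across and each return brings at least 1 back, so after t trips out (and t−1 returns) at most 2t − (t−1) of the 11 are across; that first reaches 11 at t = 10, so at least 19 crossings are needed.
Since 17 < 19, 17 crossings cannot be enough. (The shortest complete plan in fact takes 19:)
1. 2 zombies → the east bank.  (the west bank: 6S 3Z; the east bank: 0S 2Z)
2. 1 zombie ← the west bank.  (the west bank: 6S 4Z; the east bank: 0S 1Z)
3. 2 zombies → the east bank.  (the west bank: 6S 2Z; the east bank: 0S 3Z)
4. 1 zombie ← the west bank.  (the west bank: 6S 3Z; the east bank: 0S 2Z)
5. 2 scientists → the east bank.  (the west bank: 4S 3Z; the east bank: 2S 2Z)
6. 1 zombie ← the west bank.  (the west bank: 4S 4Z; the east bank: 2S 1Z)
7. 1 scientist and 1 zombie → the east bank.  (the west bank: 3S 3Z; the east bank: 3S 2Z)
8. 1 scientist ← the west bank.  (the west bank: 4S 3Z; the east bank: 2S 2Z)
9. 1 scientist and 1 zombie → the east bank.  (the west bank: 3S 2Z; the east bank: 3S 3Z)
10. 1 zombie ← the west bank.  (the west bank: 3S 3Z; the east bank: 3S 2Z)
11. 1 scientist and 1 zombie → the east bank.  (the west bank: 2S 2Z; the east bank: 4S 3Z)
12. 1 scientist ← the west bank.  (the west bank: 3S 2Z; the east bank: 3S 3Z)
13. 1 scientist and 1 zombie → the east bank.  (the west bank: 2S 1Z; the east bank: 4S 4Z)
14. 1 zombie ← the west bank.  (the west bank: 2S 2Z; the east bank: 4S 3Z)
15. 1 scientist and 1 zombie → the east bank.  (the west bank: 1S 1Z; the east bank: 5S 4Z)
16. 1 scientist ← the west bank.  (the west bank: 2S 1Z; the east bank: 4S 4Z)
17. 1 scientist and 1 zombie → the east bank.  (the west bank: 1S 0Z; the east bank: 5S 5Z)
18. 1 zombie ← the west bank.  (the west bank: 1S 1Z; the east bank: 5S 4Z)
19. 1 scientist and 1 zombie → the east bank.  (the west bank: 0S 0Z; the east bank: 6S 5Z)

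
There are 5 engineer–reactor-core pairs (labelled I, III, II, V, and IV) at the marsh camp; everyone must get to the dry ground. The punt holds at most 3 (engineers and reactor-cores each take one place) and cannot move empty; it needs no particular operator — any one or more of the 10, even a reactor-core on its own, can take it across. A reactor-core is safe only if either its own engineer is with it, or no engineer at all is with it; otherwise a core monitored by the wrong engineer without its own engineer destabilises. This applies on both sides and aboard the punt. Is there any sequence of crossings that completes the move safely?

Yes

1. engineer I and reactor-core I cross → the dry ground.
2. engineer I crosses ← the marsh camp.
3. reactor-core II, reactor-core III, and reactor-core V cross → the dry ground.
4. reactor-core I crosses ← the marsh camp.
5. engineer II, engineer III, and engineer V cross → the dry ground.
6. engineer III and reactor-core III cross ← the marsh camp.
7. engineer I, engineer III, and engineer IV cross → the dry ground.
8. reactor-core II crosses ← the marsh camp.
9. reactor-core I and reactor-core III cross → the dry ground.
10. reactor-core I crosses ← the marsh camp.
11. reactor-core I, reactor-core II, and reactor-core IV cross → the dry ground.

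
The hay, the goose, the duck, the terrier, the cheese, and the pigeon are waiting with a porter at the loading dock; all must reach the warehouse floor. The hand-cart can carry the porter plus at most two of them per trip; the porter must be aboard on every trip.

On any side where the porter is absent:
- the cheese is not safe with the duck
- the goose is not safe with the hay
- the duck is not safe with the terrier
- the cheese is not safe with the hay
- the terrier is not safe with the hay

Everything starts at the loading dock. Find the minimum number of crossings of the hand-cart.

7

Counting alone: the porter can take at most 2 across per trip to the warehouse floor, so moving all 6 needs at least 3 loaded trips out, with a return between consecutive ones — at least 5 crossings.
The safety rule pushes this higher. Following every safe sequence of crossings, the most of the 6 that can be at the warehouse floor as the hand-cart arrives there on crossing 5 is 5 — never all 6.
So no plan with fewer than 7 crossings exists, and this one achieves 7:
1. Porter goes to the warehouse floor with the duck and the hay.
2. Porter goes back to the loading dock alone.
3. Porter goes to the warehouse floor with the goose and the terrier.
4. Porter goes back to the loading dock with the duck and the hay.
5. Porter goes to the warehouse floor with the cheese and the pigeon.
6. Porter goes back to the loading dock alone.
7. Porter goes to the warehouse floor with the duck and the hay.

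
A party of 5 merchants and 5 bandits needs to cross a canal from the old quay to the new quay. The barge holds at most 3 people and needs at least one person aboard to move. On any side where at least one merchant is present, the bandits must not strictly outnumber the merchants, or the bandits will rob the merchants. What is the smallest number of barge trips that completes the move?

11

Counting alone: each trip to the new quay takes at most 3 across and each return brings at least 1 back, so after t trips out (and t−1 returns) at most 3t − (t−1) of the 10 are across; that first reaches 10 at t = 5, so at least 9 crossings are needed.
The safety rule pushes this higher. Following every safe sequence of crossings, the most of the 10 that can be at the new quay as the barge arrives there on crossing 9 is 9 — never all 10.
So no plan with fewer than 11 crossings exists, and this one achieves 11:
1. 2 bandits → the new quay.  (the old quay: 5M 3B; the new quay: 0M 2B)
2. 1 bandit ← the old quay.  (the old quay: 5M 4B; the new quay: 0M 1B)
3. 3 bandits → the new quay.  (the old quay: 5M 1B; the new quay: 0M 4B)
4. 1 bandit ← the old quay.  (the old quay: 5M 2B; the new quay: 0M 3B)
5. 3 merchants → the new quay.  (the old quay: 2M 2B; the new quay: 3M 3B)
6. 1 merchant and 1 bandit ← the old quay.  (the old quay: 3M 3B; the new quay: 2M 2B)
7. 3 merchants → the new quay.  (the old quay: 0M 3B; the new quay: 5M 2B)
8. 1 bandit ← the old quay.  (the old quay: 0M 4B; the new quay: 5M 1B)
9. 2 bandits → the new quay.  (the old quay: 0M 2B; the new quay: 5M 3B)
10. 1 bandit ← the old quay.  (the old quay: 0M 3B; the new quay: 5M 2B)
11. 3 bandits → the new quay.  (the old quay: 0M 0B; the new quay: 5M 5B)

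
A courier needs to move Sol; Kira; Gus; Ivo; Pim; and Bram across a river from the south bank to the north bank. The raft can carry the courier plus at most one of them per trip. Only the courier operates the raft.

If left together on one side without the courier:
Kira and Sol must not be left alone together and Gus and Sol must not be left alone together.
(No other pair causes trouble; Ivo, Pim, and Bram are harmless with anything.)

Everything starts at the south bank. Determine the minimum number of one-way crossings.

Counting alone: the courier can take at most 1 across per trip to the north bank, so moving all 6 needs at least 6 loaded trips out, with a return between consecutive ones — at least 11 crossings.
The safety rule pushes this higher. Following every safe sequence of crossings, the most of the 6 that can be at the north bank as the raft arrives there on crossing 11 is 5 — never all 6.
So no plan with fewer than 13 crossings exists, and this one achieves 13:
1. Courier goes to the north bank with Sol.  [the south bank: Bram, Gus, Ivo, Kira, Pim | the north bank: Sol]
2. Courier goes back to the south bank alone.  [the south bank: Bram, Gus, Ivo, Kira, Pim | the north bank: Sol]
3. Courier goes to the north bank with Kira.  [the south bank: Bram, Gus, Ivo, Pim | the north bank: Kira, Sol]
4. Courier goes back to the south bank with Sol.  [the south bank: Bram, Gus, Ivo, Pim, Sol | the north bank: Kira]
5. Courier goes to the north bank with Gus.  [the south bank: Bram, Ivo, Pim, Sol | the north bank: Gus, Kira]
6. Courier goes back to the south bank alone.  [the south bank: Bram, Ivo, Pim, Sol | the north bank: Gus, Kira]
7. Courier goes to the north bank with Ivo.  [the south bank: Bram, Pim, Sol | the north bank: Gus, Ivo, Kira]
8. Courier goes back to the south bank alone.  [the south bank: Bram, Pim, Sol | the north bank: Gus, Ivo, Kira]
9. Courier goes to the north bank with Pim.  [the south bank: Bram, Sol | the north bank: Gus, Ivo, Kira, Pim]
10. Courier goes back to the south bank alone.  [the south bank: Bram, Sol | the north bank: Gus, Ivo, Kira, Pim]
11. Courier goes to the north bank with Bram.  [the south bank: Sol | the north bank: Bram, Gus, Ivo, Kira, Pim]
12. Courier goes back to the south bank alone.  [the south bank: Sol | the north bank: Bram, Gus, Ivo, Kira, Pim]
13. Courier goes to the north bank with Sol.  [the south bank: — | the north bank: Bram, Gus, Ivo, Kira, Pim, Sol]

13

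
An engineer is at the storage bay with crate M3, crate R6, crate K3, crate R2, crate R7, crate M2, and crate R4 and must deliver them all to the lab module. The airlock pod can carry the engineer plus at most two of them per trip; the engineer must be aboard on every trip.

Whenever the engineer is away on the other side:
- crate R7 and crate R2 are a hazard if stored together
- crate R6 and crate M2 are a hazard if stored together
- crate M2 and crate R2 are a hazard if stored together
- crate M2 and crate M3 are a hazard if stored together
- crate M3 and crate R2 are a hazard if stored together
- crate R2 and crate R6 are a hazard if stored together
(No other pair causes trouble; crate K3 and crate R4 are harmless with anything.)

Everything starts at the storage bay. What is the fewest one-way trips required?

Counting alone: the engineer can take at most 2 across per trip to the lab module, so moving all 7 needs at least 4 loaded trips out, with a return between consecutive ones — at least 7 crossings.
The safety rule pushes this higher. Following every safe sequence of crossings, the most of the 7 that can be at the lab module as the airlock pod arrives there on crossings 7, 9 is 5, 6 respectively — never all 7.
So no plan with fewer than 11 crossings exists, and this one achieves 11:
1. Engineer goes to the lab module with crate M2 and crate R2.  [the storage bay: crate K3, crate M3, crate R4, crate R6, crate R7 | the lab module: crate M2, crate R2]
2. Engineer goes back to the storage bay with crate R2.  [the storage bay: crate K3, crate M3, crate R2, crate R4, crate R6, crate R7 | the lab module: crate M2]
3. Engineer goes to the lab module with crate K3 and crate R2.  [the storage bay: crate M3, crate R4, crate R6, crate R7 | the lab module: crate K3, crate M2, crate R2]
4. Engineer goes back to the storage bay with crate R2.  [the storage bay: crate M3, crate R2, crate R4, crate R6, crate R7 | the lab module: crate K3, crate M2]
5. Engineer goes to the lab module with crate R2 and crate R7.  [the storage bay: crate M3, crate R4, crate R6 | the lab module: crate K3, crate M2, crate R2, crate R7]
6. Engineer goes back to the storage bay with crate R2.  [the storage bay: crate M3, crate R2, crate R4, crate R6 | the lab module: crate K3, crate M2, crate R7]
7. Engineer goes to the lab module with crate M3 and crate R6.  [the storage bay: crate R2, crate R4 | the lab module: crate K3, crate M2, crate M3, crate R6, crate R7]
8. Engineer goes back to the storage bay with crate M2.  [the storage bay: crate M2, crate R2, crate R4 | the lab module: crate K3, crate M3, crate R6, crate R7]
9. Engineer goes to the lab module with crate R2 and crate R4.  [the storage bay: crate M2 | the lab module: crate K3, crate M3, crate R2, crate R4, crate R6, crate R7]
10. Engineer goes back to the storage bay with crate R2.  [the storage bay: crate M2, crate R2 | the lab module: crate K3, crate M3, crate R4, crate R6, crate R7]
11. Engineer goes to the lab module with crate M2 and crate R2.  [the storage bay: — | the lab module: crate K3, crate M2, crate M3, crate R2, crate R4, crate R6, crate R7]

11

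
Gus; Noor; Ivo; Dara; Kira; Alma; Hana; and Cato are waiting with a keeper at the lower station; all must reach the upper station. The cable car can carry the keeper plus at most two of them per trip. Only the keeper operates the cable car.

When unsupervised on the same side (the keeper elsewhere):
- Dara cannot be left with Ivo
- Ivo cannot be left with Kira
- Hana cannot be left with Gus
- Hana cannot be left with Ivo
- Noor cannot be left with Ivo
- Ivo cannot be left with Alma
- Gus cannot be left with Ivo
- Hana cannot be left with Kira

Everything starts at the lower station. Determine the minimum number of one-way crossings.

13

Counting alone: the keeper can take at most 2 across per trip to the upper station, so moving all 8 needs at least 4 loaded trips out, with a return between consecutive ones — at least 7 crossings.
The safety rule pushes this higher. Following every safe sequence of crossings, the most of the 8 that can be at the upper station as the cable car arrives there on crossings 7, 9, 11 is 5, 6, 7 respectively — never all 8.
So no plan with fewer than 13 crossings exists, and this one achieves 13:
1. Keeper goes to the upper station with Hana and Ivo.  [the lower station: Alma, Cato, Dara, Gus, Kira, Noor | the upper station: Hana, Ivo]
2. Keeper goes back to the lower station with Ivo.  [the lower station: Alma, Cato, Dara, Gus, Ivo, Kira, Noor | the upper station: Hana]
3. Keeper goes to the upper station with Ivo and Noor.  [the lower station: Alma, Cato, Dara, Gus, Kira | the upper station: Hana, Ivo, Noor]
4. Keeper goes back to the lower station with Ivo.  [the lower station: Alma, Cato, Dara, Gus, Ivo, Kira | the upper station: Hana, Noor]
5. Keeper goes to the upper station with Dara and Ivo.  [the lower station: Alma, Cato, Gus, Kira | the upper station: Dara, Hana, Ivo, Noor]
6. Keeper goes back to the lower station with Ivo.  [the lower station: Alma, Cato, Gus, Ivo, Kira | the upper station: Dara, Hana, Noor]
7. Keeper goes to the upper station with Alma and Ivo.  [the lower station: Cato, Gus, Kira | the upper station: Alma, Dara, Hana, Ivo, Noor]
8. Keeper goes back to the lower station with Ivo.  [the lower station: Cato, Gus, Ivo, Kira | the upper station: Alma, Dara, Hana, Noor]
9. Keeper goes to the upper station with Gus and Kira.  [the lower station: Cato, Ivo | the upper station: Alma, Dara, Gus, Hana, Kira, Noor]
10. Keeper goes back to the lower station with Hana.  [the lower station: Cato, Hana, Ivo | the upper station: Alma, Dara, Gus, Kira, Noor]
11. Keeper goes to the upper station with Cato and Ivo.  [the lower station: Hana | the upper station: Alma, Cato, Dara, Gus, Ivo, Kira, Noor]
12. Keeper goes back to the lower station with Ivo.  [the lower station: Hana, Ivo | the upper station: Alma, Cato, Dara, Gus, Kira, Noor]
13. Keeper goes to the upper station with Hana and Ivo.  [the lower station: — | the upper station: Alma, Cato, Dara, Gus, Hana, Ivo, Kira, Noor]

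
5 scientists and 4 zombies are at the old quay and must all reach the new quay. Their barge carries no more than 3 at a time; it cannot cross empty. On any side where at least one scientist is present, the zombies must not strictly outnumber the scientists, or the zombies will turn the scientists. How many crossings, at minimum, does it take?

7

Counting alone: each trip to the new quay takes at most 3 across and each return brings at least 1 back, so after t trips out (and t−1 returns) at most 3t − (t−1) of the 9 are across; that first reaches 9 at t = 4, so at least 7 crossings are needed.
The plan below uses exactly 7 crossings, so it is optimal:
1. 3 zombies → the new quay.  (the old quay: 5S 1Z; the new quay: 0S 3Z)
2. 1 zombie ← the old quay.  (the old quay: 5S 2Z; the new quay: 0S 2Z)
3. 3 scientists → the new quay.  (the old quay: 2S 2Z; the new quay: 3S 2Z)
4. 1 scientist ← the old quay.  (the old quay: 3S 2Z; the new quay: 2S 2Z)
5. 2 scientists and 1 zombie → the new quay.  (the old quay: 1S 1Z; the new quay: 4S 3Z)
6. 1 scientist ← the old quay.  (the old quay: 2S 1Z; the new quay: 3S 3Z)
7. 2 scientists and 1 zombie → the new quay.  (the old quay: 0S 0Z; the new quay: 5S 4Z)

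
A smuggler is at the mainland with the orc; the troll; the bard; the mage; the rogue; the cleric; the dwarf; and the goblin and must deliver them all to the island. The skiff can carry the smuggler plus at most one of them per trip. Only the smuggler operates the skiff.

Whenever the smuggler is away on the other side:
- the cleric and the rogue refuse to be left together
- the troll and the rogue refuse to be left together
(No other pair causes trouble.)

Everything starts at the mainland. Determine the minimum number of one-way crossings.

17

Counting alone: the smuggler can take at most 1 across per trip to the island, so moving all 8 needs at least 8 loaded trips out, with a return between consecutive ones — at least 15 crossings.
The safety rule pushes this higher. Following every safe sequence of crossings, the most of the 8 that can be at the island as the skiff arrives there on crossing 15 is 7 — never all 8.
So no plan with fewer than 17 crossings exists, and this one achieves 17:
1. Smuggler goes to the island with the rogue.
2. Smuggler goes back to the mainland alone.
3. Smuggler goes to the island with the orc.
4. Smuggler goes back to the mainland alone.
5. Smuggler goes to the island with the troll.
6. Smuggler goes back to the mainland with the rogue.
7. Smuggler goes to the island with the cleric.
8. Smuggler goes back to the mainland alone.
9. Smuggler goes to the island with the bard.
10. Smuggler goes back to the mainland alone.
11. Smuggler goes to the island with the mage.
12. Smuggler goes back to the mainland alone.
13. Smuggler goes to the island with the dwarf.
14. Smuggler goes back to the mainland alone.
15. Smuggler goes to the island with the goblin.
16. Smuggler goes back to the mainland alone.
17. Smuggler goes to the island with the rogue.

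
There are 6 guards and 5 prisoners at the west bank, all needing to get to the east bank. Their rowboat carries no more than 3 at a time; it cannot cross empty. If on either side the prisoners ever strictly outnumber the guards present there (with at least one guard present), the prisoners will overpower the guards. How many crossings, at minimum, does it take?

Counting alone: each trip to the east bank takes at most 3 across and each return brings at least 1 back, so after t trips out (and t−1 returns) at most 3t − (t−1) of the 11 are across; that first reaches 11 at t = 5, so at least 9 crossings are needed.
The plan below uses exactly 9 crossings, so it is optimal:
1. 3 prisoners → the east bank.  (the west bank: 6G 2P; the east bank: 0G 3P)
2. 1 prisoner ← the west bank.  (the west bank: 6G 3P; the east bank: 0G 2P)
3. 3 guards → the east bank.  (the west bank: 3G 3P; the east bank: 3G 2P)
4. 1 guard ← the west bank.  (the west bank: 4G 3P; the east bank: 2G 2P)
5. 2 guards and 1 prisoner → the east bank.  (the west bank: 2G 2P; the east bank: 4G 3P)
6. 1 guard ← the west bank.  (the west bank: 3G 2P; the east bank: 3G 3P)
7. 2 guards and 1 prisoner → the east bank.  (the west bank: 1G 1P; the east bank: 5G 4P)
8. 1 guard ← the west bank.  (the west bank: 2G 1P; the east bank: 4G 4P)
9. 2 guards and 1 prisoner → the east bank.  (the west bank: 0G 0P; the east bank: 6G 5P)

9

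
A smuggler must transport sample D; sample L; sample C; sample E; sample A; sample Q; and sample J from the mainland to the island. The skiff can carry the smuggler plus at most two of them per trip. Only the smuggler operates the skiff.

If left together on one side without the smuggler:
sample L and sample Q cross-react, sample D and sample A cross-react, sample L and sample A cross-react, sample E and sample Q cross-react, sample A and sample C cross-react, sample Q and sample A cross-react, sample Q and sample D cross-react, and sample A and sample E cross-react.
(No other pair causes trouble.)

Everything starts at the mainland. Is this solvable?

Following every safe sequence of crossings from the start, the most of the 7 that can be at the island as the skiff arrives there on crossings 1, 3, 5, 7 is 2, 3, 4, 5 respectively; the best ever achieved is 5 of 7.
From crossing 9 on, no configuration arises that was not already reachable earlier: only 38 distinct safe configurations (who is on which side, and where the skiff is) can ever be reached, none of them has everyone across, and every continuation just revisits them. So no valid plan exists.

No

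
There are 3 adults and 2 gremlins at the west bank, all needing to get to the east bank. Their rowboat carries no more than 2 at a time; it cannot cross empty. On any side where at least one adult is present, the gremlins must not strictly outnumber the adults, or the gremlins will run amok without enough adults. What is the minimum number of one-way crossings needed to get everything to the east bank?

7

Counting alone: each trip to the east bank takes at most 2 across and each return brings at least 1 back, so after t trips out (and t−1 returns) at most 2t − (t−1) of the 5 are across; that first reaches 5 at t = 4, so at least 7 crossings are needed.
The plan below uses exactly 7 crossings, so it is optimal:
1. 2 gremlins → the east bank.  (the west bank: 3A 0G; the east bank: 0A 2G)
2. 1 gremlin ← the west bank.  (the west bank: 3A 1G; the east bank: 0A 1G)
3. 2 adults → the east bank.  (the west bank: 1A 1G; the east bank: 2A 1G)
4. 1 adult ← the west bank.  (the west bank: 2A 1G; the east bank: 1A 1G)
5. 1 adult and 1 gremlin → the east bank.  (the west bank: 1A 0G; the east bank: 2A 2G)
6. 1 gremlin ← the west bank.  (the west bank: 1A 1G; the east bank: 2A 1G)
7. 1 adult and 1 gremlin → the east bank.  (the west bank: 0A 0G; the east bank: 3A 2G)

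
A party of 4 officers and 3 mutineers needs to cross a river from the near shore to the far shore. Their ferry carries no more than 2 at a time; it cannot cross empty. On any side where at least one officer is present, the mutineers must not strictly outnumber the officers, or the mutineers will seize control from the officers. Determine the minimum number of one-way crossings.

Counting alone: each trip to the far shore takes at most 2 across and each return brings at least 1 back, so after t trips out (and t−1 returns) at most 2t − (t−1) of the 7 are across; that first reaches 7 at t = 6, so at least 11 crossings are needed.
The plan below uses exactly 11 crossings, so it is optimal:
1. 2 mutineers → the far shore.  (the near shore: 4O 1M; the far shore: 0O 2M)
2. 1 mutineer ← the near shore.  (the near shore: 4O 2M; the far shore: 0O 1M)
3. 2 mutineers → the far shore.  (the near shore: 4O 0M; the far shore: 0O 3M)
4. 1 mutineer ← the near shore.  (the near shore: 4O 1M; the far shore: 0O 2M)
5. 2 officers → the far shore.  (the near shore: 2O 1M; the far shore: 2O 2M)
6. 1 mutineer ← the near shore.  (the near shore: 2O 2M; the far shore: 2O 1M)
7. 1 officer and 1 mutineer → the far shore.  (the near shore: 1O 1M; the far shore: 3O 2M)
8. 1 officer ← the near shore.  (the near shore: 2O 1M; the far shore: 2O 2M)
9. 1 officer and 1 mutineer → the far shore.  (the near shore: 1O 0M; the far shore: 3O 3M)
10. 1 mutineer ← the near shore.  (the near shore: 1O 1M; the far shore: 3O 2M)
11. 1 officer and 1 mutineer → the far shore.  (the near shore: 0O 0M; the far shore: 4O 3M)

11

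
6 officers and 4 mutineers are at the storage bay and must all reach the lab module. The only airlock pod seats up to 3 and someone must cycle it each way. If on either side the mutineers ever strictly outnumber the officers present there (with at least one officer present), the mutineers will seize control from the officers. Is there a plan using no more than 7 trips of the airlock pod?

No

Counting alone: each trip to the lab module takes at most 3 across and each return brings at least 1 back, so after t trips out (and t−1 returns) at most 3t − (t−1) of the 10 are across; that first reaches 10 at t = 5, so at least 9 crossings are needed.
Since 7 < 9, 7 crossings cannot be enough. (The shortest complete plan in fact takes 9:)
1. 2 mutineers → the lab module.  (the storage bay: 6O 2M; the lab module: 0O 2M)
2. 1 mutineer ← the storage bay.  (the storage bay: 6O 3M; the lab module: 0O 1M)
3. 3 mutineers → the lab module.  (the storage bay: 6O 0M; the lab module: 0O 4M)
4. 1 mutineer ← the storage bay.  (the storage bay: 6O 1M; the lab module: 0O 3M)
5. 3 officers → the lab module.  (the storage bay: 3O 1M; the lab module: 3O 3M)
6. 1 mutineer ← the storage bay.  (the storage bay: 3O 2M; the lab module: 3O 2M)
7. 1 officer and 2 mutineers → the lab module.  (the storage bay: 2O 0M; the lab module: 4O 4M)
8. 1 mutineer ← the storage bay.  (the storage bay: 2O 1M; the lab module: 4O 3M)
9. 2 officers and 1 mutineer → the lab module.  (the storage bay: 0O 0M; the lab module: 6O 4M)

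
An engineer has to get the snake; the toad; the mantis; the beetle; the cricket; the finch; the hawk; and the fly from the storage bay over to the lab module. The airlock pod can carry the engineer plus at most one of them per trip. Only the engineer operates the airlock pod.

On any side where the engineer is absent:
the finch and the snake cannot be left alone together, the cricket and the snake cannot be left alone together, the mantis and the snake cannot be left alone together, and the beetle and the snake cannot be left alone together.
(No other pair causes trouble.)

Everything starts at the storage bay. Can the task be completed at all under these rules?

Following every safe sequence of crossings from the start, the most of the 8 that can be at the lab module as the airlock pod arrives there on crossings 1, 3, 5, 7, 9 is 1, 2, 3, 4, 5 respectively; the best ever achieved is 5 of 8.
From crossing 11 on, no configuration arises that was not already reachable earlier: only 88 distinct safe configurations (who is on which side, and where the airlock pod is) can ever be reached, none of them has everyone across, and every continuation just revisits them. So no valid plan exists.

No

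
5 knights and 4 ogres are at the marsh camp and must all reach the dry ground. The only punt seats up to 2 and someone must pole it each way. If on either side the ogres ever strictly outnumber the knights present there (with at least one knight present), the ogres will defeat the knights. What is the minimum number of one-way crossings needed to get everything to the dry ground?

15

Counting alone: each trip to the dry ground takes at most 2 across and each return brings at least 1 back, so after t trips out (and t−1 returns) at most 2t − (t−1) of the 9 are across; that first reaches 9 at t = 8, so at least 15 crossings are needed.
The plan below uses exactly 15 crossings, so it is optimal:
1. 2 ogres → the dry ground.  (the marsh camp: 5K 2O; the dry ground: 0K 2O)
2. 1 ogre ← the marsh camp.  (the marsh camp: 5K 3O; the dry ground: 0K 1O)
3. 2 ogres → the dry ground.  (the marsh camp: 5K 1O; the dry ground: 0K 3O)
4. 1 ogre ← the marsh camp.  (the marsh camp: 5K 2O; the dry ground: 0K 2O)
5. 2 knights → the dry ground.  (the marsh camp: 3K 2O; the dry ground: 2K 2O)
6. 1 ogre ← the marsh camp.  (the marsh camp: 3K 3O; the dry ground: 2K 1O)
7. 1 knight and 1 ogre → the dry ground.  (the marsh camp: 2K 2O; the dry ground: 3K 2O)
8. 1 knight ← the marsh camp.  (the marsh camp: 3K 2O; the dry ground: 2K 2O)
9. 1 knight and 1 ogre → the dry ground.  (the marsh camp: 2K 1O; the dry ground: 3K 3O)
10. 1 ogre ← the marsh camp.  (the marsh camp: 2K 2O; the dry ground: 3K 2O)
11. 1 knight and 1 ogre → the dry ground.  (the marsh camp: 1K 1O; the dry ground: 4K 3O)
12. 1 knight ← the marsh camp.  (the marsh camp: 2K 1O; the dry ground: 3K 3O)
13. 1 knight and 1 ogre → the dry ground.  (the marsh camp: 1K 0O; the dry ground: 4K 4O)
14. 1 ogre ← the marsh camp.  (the marsh camp: 1K 1O; the dry ground: 4K 3O)
15. 1 knight and 1 ogre → the dry ground.  (the marsh camp: 0K 0O; the dry ground: 5K 4O)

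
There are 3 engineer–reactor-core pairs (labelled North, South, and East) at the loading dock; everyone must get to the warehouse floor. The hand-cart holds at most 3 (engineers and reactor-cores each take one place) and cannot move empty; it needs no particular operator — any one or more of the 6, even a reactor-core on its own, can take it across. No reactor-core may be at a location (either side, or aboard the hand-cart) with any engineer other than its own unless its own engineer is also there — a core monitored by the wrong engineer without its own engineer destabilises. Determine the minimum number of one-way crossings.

5

Counting alone: each trip to the warehouse floor takes at most 3 across and each return brings at least 1 back, so after t trips out (and t−1 returns) at most 3t − (t−1) of the 6 are across; that first reaches 6 at t = 3, so at least 5 crossings are needed.
The plan below uses exactly 5 crossings, so it is optimal:
1. engineer North and reactor-core North cross → the warehouse floor.
2. engineer North crosses ← the loading dock.
3. engineer East, engineer North, and engineer South cross → the warehouse floor.
4. reactor-core North crosses ← the loading dock.
5. reactor-core East, reactor-core North, and reactor-core South cross → the warehouse floor.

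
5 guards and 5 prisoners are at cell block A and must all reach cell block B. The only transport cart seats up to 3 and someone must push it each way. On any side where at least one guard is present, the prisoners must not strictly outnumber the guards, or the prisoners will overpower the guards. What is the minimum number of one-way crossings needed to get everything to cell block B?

11

Counting alone: each trip to cell block B takes at most 3 across and each return brings at least 1 back, so after t trips out (and t−1 returns) at most 3t − (t−1) of the 10 are across; that first reaches 10 at t = 5, so at least 9 crossings are needed.
The safety rule pushes this higher. Following every safe sequence of crossings, the most of the 10 that can be at cell block B as the transport cart arrives there on crossing 9 is 9 — never all 10.
So no plan with fewer than 11 crossings exists, and this one achieves 11:
1. 2 prisoners → cell block B.  (cell block A: 5G 3P; cell block B: 0G 2P)
2. 1 prisoner ← cell block A.  (cell block A: 5G 4P; cell block B: 0G 1P)
3. 3 prisoners → cell block B.  (cell block A: 5G 1P; cell block B: 0G 4P)
4. 1 prisoner ← cell block A.  (cell block A: 5G 2P; cell block B: 0G 3P)
5. 3 guards → cell block B.  (cell block A: 2G 2P; cell block B: 3G 3P)
6. 1 guard and 1 prisoner ← cell block A.  (cell block A: 3G 3P; cell block B: 2G 2P)
7. 3 guards → cell block B.  (cell block A: 0G 3P; cell block B: 5G 2P)
8. 1 prisoner ← cell block A.  (cell block A: 0G 4P; cell block B: 5G 1P)
9. 2 prisoners → cell block B.  (cell block A: 0G 2P; cell block B: 5G 3P)
10. 1 prisoner ← cell block A.  (cell block A: 0G 3P; cell block B: 5G 2P)
11. 3 prisoners → cell block B.  (cell block A: 0G 0P; cell block B: 5G 5P)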